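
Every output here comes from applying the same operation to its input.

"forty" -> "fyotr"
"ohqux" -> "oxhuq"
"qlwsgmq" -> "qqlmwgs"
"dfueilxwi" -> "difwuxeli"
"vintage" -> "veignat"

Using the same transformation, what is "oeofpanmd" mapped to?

The transformation: take characters alternately from the front and the back (1st, last, 2nd, 2nd-last, ...).
On "oeofpanmd" that produces "odemonfap".

odemonfap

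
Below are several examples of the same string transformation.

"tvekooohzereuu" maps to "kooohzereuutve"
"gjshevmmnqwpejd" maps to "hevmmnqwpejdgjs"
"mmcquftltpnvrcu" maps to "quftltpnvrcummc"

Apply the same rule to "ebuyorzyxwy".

Looking at the pairs, the operation is to move the first 3 characters to the end (rotate left by 3).
For "ebuyorzyxwy" the result is "yorzyxwyebu".

yorzyxwyebu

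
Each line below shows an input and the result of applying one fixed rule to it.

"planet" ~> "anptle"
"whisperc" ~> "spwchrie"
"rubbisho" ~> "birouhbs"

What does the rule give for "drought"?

The pattern: take characters alternately from the front and the back (1st, last, 2nd, 2nd-last, ...), then move the last 2 characters to the front (rotate right by 2).
Applying both steps to "drought": "dtrhogu", then "gudtrho".

gudtrho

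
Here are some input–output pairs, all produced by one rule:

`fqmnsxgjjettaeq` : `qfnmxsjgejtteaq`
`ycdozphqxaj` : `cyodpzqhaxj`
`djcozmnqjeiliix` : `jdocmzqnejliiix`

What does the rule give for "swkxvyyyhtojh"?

The transformation: swap each adjacent pair of characters (1↔2, 3↔4, ...).
Doing the same to "swkxvyyyhtojh": "wsxkyvyythjoh".

wsxkyvyythjoh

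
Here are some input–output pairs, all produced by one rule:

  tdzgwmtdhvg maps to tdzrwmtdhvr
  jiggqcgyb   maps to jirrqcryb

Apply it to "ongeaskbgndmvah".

onreaskbrndmvah

The pattern: replace every "g" with "r".
So "ongeaskbgndmvah" becomes "onreaskbrndmvah".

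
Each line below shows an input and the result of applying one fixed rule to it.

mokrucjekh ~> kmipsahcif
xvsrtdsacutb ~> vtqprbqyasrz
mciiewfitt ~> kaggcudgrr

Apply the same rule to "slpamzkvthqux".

The pattern: shift every letter 2 places backward in the alphabet (wrapping around).
For "slpamzkvthqux" the result is "qjnykxitrfosv".

qjnykxitrfosv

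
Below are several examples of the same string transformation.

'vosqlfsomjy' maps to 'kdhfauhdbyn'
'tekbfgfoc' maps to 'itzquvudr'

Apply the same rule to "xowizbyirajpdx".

mdlxoqnxgpyesm

The transformation: shift every letter 11 places backward in the alphabet (wrapping around).
"xowizbyirajpdx" → "mdlxoqnxgpyesm".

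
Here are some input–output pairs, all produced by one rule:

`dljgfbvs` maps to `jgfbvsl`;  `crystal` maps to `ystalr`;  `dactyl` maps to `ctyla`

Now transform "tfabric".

abricf

Looking at the pairs, the operation is to delete the first character, then move the first character to the end.
On "tfabric" that produces "abricf".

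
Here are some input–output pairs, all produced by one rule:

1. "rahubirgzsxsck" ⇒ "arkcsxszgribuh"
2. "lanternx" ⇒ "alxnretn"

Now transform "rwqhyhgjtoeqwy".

Each output is the input with this applied: reverse the string, then move the last 2 characters to the front (rotate right by 2).
Starting from "rwqhyhgjtoeqwy": after the first operation, "ywqeotjghyhqwr"; after the second, "wrywqeotjghyhq".

wrywqeotjghyhq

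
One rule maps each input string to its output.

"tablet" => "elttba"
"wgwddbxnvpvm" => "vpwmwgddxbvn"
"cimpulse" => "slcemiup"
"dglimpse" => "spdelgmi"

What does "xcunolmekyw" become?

The transformation: move the last 3 characters to the front (rotate right by 3), then swap each adjacent pair of characters (1↔2, 3↔4, ...).
"xcunolmekyw" → "kywxcunolme" → "ykxwuconmle".

ykxwuconmle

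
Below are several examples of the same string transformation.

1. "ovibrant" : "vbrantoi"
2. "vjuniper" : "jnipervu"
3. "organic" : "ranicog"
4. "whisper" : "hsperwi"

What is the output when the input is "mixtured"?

Rule — move the first 2 characters to the end (rotate left by 2), then swap the first and last characters.
Starting from "mixtured": after the first operation, "xturedmi"; after the second, "ituredmx".
(Check on "whisper": → "isperwh" → "hsperwi" ✓)

ituredmx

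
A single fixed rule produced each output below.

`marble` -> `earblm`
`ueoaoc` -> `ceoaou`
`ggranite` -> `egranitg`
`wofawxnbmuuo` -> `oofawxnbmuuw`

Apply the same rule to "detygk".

ketygd

The transformation: swap the first and last characters.
"detygk" → "ketygd".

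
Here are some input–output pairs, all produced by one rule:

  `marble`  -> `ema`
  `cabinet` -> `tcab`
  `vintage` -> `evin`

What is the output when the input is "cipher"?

In each case the input is transformed by: move the last character to the front, then delete the last 3 characters.
For "cipher", step one produces "rciphe"; step two turns that into "rci".

rci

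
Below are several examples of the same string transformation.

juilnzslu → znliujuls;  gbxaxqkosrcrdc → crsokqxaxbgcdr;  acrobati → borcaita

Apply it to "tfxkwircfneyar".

enfcriwkxftray

The pattern: reverse the string, then move the first 3 characters to the end (rotate left by 3).
Working it through for "tfxkwircfneyar": intermediate "rayenfcriwkxft", final "enfcriwkxftray".
(Check on "gbxaxqkosrcrdc": → "cdrcrsokqxaxbg" → "crsokqxaxbgcdr" ✓)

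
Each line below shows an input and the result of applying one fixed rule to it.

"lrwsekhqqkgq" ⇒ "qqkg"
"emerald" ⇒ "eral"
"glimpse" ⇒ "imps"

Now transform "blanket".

In each case the input is transformed by: move the last character to the front, then keep only the last 4 characters.
"blanket" → "anke".

anke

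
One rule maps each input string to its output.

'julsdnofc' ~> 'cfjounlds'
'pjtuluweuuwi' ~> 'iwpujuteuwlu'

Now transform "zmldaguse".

eszumglad

Each output is the input with this applied: move the last character to the front, then take characters alternately from the front and the back (1st, last, 2nd, 2nd-last, ...).
Starting from "zmldaguse": after the first operation, "ezmldagus"; after the second, "eszumglad".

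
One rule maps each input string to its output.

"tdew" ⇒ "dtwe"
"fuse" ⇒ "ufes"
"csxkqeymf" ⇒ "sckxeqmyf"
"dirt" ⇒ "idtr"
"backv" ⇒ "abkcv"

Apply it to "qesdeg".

Rule — swap each adjacent pair of characters (1↔2, 3↔4, ...).
Doing the same to "qesdeg": "eqdsge".

eqdsge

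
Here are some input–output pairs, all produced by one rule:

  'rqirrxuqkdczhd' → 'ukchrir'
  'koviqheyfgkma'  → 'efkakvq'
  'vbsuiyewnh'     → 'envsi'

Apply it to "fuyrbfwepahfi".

wphifyb

Rule — keep every other character starting from the first (positions 1st, 3rd, 5th, ...), then move the first 3 characters to the end (rotate left by 3).
Starting from "fuyrbfwepahfi": after the first operation, "fybwphi"; after the second, "wphifyb".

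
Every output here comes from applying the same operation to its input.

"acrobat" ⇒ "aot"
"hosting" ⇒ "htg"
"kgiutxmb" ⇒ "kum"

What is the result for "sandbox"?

sdx

The rule is to keep one character in every 3, starting at position 1 (positions 1st, 4th, 7th, ...).
On "sandbox" that produces "sdx".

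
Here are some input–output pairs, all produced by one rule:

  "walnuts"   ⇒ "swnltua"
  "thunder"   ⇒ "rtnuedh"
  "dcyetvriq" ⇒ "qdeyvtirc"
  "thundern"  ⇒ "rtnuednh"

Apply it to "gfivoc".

In each case the input is transformed by: swap each adjacent pair of characters (1↔2, 3↔4, ...), then swap the first and last characters.
Applying both steps to "gfivoc": "fgvico", then "ogvicf".

ogvicf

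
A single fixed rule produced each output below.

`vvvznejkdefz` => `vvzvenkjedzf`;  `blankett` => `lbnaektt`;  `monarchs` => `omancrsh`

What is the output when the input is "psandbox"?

spnabdxo

In each case the input is transformed by: swap each adjacent pair of characters (1↔2, 3↔4, ...).
Applying that to "psandbox" gives "spnabdxo".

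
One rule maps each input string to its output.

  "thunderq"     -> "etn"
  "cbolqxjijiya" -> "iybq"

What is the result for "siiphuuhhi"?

What's happening: swap the front and back halves of the string, then keep one character in every 3, starting at position 2 (positions 2nd, 5th, 8th, ...).
Starting from "siiphuuhhi": after the first operation, "uuhhisiiph"; after the second, "uii".

uii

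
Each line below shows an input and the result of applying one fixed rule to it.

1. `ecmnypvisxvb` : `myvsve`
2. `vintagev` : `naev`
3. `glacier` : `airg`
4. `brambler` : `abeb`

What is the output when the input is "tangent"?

In each case the input is transformed by: keep every other character starting from the first (positions 1st, 3rd, 5th, ...), then move the first character to the end.
"tangent" → "tnet" → "nett".
(Check on "glacier": → "gair" → "airg" ✓)

nett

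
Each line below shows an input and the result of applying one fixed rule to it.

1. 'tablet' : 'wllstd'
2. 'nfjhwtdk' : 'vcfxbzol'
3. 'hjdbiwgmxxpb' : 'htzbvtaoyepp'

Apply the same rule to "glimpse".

In each case the input is transformed by: shift every letter 8 places backward in the alphabet (wrapping around), then move the last 2 characters to the front (rotate right by 2).
"glimpse" → "ydaehkw" → "kwydaeh".

kwydaeh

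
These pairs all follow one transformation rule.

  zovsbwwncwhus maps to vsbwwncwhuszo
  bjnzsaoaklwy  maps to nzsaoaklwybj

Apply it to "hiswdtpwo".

swdtpwohi

Looking at the pairs, the operation is to move the first 2 characters to the end (rotate left by 2).
On "hiswdtpwo" that produces "swdtpwohi".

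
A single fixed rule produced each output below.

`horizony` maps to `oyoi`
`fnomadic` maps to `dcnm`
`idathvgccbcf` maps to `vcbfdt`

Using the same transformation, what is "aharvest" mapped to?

Looking at the pairs, the operation is to keep every other character starting from the second (positions 2nd, 4th, 6th, ...), then move the first 2 characters to the end (rotate left by 2).
"aharvest" → "hret" → "ethr".

ethr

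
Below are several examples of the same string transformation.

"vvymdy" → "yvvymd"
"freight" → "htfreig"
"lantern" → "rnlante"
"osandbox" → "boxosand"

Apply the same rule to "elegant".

The rule is to move the first 3 characters to the end (rotate left by 3), then move the first 2 characters to the end (rotate left by 2).
Doing the same to "elegant": "ntelega".

ntelega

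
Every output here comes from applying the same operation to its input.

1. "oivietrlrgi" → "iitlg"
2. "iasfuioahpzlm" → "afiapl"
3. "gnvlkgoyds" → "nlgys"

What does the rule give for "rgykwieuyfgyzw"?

In each case the input is transformed by: keep every other character starting from the second (positions 2nd, 4th, 6th, ...).
On "rgykwieuyfgyzw" that produces "gkiufyw".

gkiufyw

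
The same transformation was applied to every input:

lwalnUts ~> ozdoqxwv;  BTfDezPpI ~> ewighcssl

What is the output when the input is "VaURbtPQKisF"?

Looking at the pairs, the operation is to shift every letter 3 places forward in the alphabet (wrapping around), then convert every letter to lowercase.
For "VaURbtPQKisF", step one produces "YdXUewSTNlvI"; step two turns that into "ydxuewstnlvi".

ydxuewstnlvi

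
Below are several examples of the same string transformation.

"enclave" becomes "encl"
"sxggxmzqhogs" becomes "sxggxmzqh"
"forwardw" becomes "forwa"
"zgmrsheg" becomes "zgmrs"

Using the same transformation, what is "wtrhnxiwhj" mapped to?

wtrhnxi

The rule is to delete the last 3 characters.
So "wtrhnxiwhj" becomes "wtrhnxi".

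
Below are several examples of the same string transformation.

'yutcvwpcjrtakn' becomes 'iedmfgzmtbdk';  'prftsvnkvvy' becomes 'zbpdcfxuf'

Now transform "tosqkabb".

dycauk

Rule — delete the last 2 characters, then shift every letter 10 places forward in the alphabet (wrapping around).
Doing the same to "tosqkabb": "dycauk".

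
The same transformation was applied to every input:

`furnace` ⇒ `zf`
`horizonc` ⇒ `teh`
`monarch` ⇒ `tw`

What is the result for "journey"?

What's happening: keep one character in every 3, starting at position 2 (positions 2nd, 5th, 8th, ...), then shift every letter 5 places forward in the alphabet (wrapping around).
On "journey" that produces "ts".

ts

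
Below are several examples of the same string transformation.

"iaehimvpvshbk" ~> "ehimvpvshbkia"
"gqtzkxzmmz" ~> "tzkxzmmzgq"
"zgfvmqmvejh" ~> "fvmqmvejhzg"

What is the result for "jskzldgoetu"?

kzldgoetujs

Looking at the pairs, the operation is to move the first 2 characters to the end (rotate left by 2).
Doing the same to "jskzldgoetu": "kzldgoetujs".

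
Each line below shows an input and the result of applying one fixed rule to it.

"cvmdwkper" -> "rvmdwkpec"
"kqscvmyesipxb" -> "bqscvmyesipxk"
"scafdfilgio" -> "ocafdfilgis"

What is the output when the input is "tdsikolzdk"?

kdsikolzdt

What's happening: swap the first and last characters.
So "tdsikolzdk" becomes "kdsikolzdt".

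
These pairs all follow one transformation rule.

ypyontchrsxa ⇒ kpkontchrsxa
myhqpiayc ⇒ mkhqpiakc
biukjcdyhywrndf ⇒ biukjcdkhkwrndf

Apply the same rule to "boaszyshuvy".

Looking at the pairs, the operation is to replace every "y" with "k".
Doing the same to "boaszyshuvy": "boaszkshuvk".

boaszkshuvk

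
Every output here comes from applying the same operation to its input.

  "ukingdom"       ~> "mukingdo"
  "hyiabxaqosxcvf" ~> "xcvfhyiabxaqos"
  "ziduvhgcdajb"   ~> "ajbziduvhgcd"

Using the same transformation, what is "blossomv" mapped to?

vblossom

In each case the input is transformed by: swap the front and back halves of the string, then move the first 3 characters to the end (rotate left by 3).
So "blossomv" becomes "vblossom".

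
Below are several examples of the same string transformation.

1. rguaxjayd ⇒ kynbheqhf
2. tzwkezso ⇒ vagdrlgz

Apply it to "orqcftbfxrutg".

nvyxjmaimeyba

What's happening: move the last character to the front, then shift every letter 7 places forward in the alphabet (wrapping around).
"orqcftbfxrutg" → "gorqcftbfxrut" → "nvyxjmaimeyba".
(Check on "tzwkezso": → "otzwkezs" → "vagdrlgz" ✓)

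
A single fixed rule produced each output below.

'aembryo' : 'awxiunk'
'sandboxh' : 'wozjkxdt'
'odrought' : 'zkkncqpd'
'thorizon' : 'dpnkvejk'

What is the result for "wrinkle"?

Rule — shift every letter 4 places backward in the alphabet (wrapping around), then swap each adjacent pair of characters (1↔2, 3↔4, ...).
For "wrinkle", step one produces "snejgha"; step two turns that into "nsjehga".

nsjehga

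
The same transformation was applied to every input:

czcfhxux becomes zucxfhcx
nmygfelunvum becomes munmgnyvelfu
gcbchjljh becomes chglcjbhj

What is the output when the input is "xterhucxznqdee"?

texerqeduzhnxc

What's happening: swap each adjacent pair of characters (1↔2, 3↔4, ...), then take characters alternately from the front and the back (1st, last, 2nd, 2nd-last, ...).
Applying both steps to "xterhucxznqdee": "txreuhxcnzdqee", then "texerqeduzhnxc".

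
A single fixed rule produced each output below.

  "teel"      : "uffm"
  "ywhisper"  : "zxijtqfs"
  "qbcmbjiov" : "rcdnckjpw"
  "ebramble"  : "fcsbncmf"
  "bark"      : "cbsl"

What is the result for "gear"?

hfbs

Looking at the pairs, the operation is to shift every letter 1 place forward in the alphabet (wrapping around).
For "gear" the result is "hfbs".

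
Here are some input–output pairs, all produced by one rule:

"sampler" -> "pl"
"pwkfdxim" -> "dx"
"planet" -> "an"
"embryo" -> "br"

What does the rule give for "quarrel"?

What's happening: move the last 2 characters to the front (rotate right by 2), then keep only the last 2 characters.
For "quarrel", step one produces "elquarr"; step two turns that into "rr".
(Check on "embryo": → "yoembr" → "br" ✓)

rr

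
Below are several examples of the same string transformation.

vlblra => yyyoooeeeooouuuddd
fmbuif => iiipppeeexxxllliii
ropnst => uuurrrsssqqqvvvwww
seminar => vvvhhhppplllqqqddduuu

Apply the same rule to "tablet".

The pattern: repeat every character 3 times, then shift every letter 3 places forward in the alphabet (wrapping around).
For "tablet", step one produces "tttaaabbbllleeettt"; step two turns that into "wwwdddeeeooohhhwww".

wwwdddeeeooohhhwww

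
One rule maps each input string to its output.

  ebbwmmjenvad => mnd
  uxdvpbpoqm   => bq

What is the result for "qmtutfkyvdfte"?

fvt

Each output is the input with this applied: delete the first 3 characters, then keep one character in every 3, starting at position 3 (positions 3rd, 6th, 9th, ...).
Working it through for "qmtutfkyvdfte": intermediate "utfkyvdfte", final "fvt".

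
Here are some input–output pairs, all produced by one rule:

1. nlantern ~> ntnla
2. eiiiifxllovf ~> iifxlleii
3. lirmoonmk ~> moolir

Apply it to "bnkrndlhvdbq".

rndlhvbnk

The rule is to delete the last 3 characters, then move the first 3 characters to the end (rotate left by 3).
For "bnkrndlhvdbq" the result is "rndlhvbnk".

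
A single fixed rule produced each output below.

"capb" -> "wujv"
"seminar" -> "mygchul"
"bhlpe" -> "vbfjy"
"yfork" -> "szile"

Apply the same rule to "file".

The pattern: shift every letter 6 places backward in the alphabet (wrapping around).
"file" → "zcfy".

zcfy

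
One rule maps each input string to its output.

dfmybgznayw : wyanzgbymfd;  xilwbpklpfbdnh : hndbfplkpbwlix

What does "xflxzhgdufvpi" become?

In each case the input is transformed by: reverse the string.
Doing the same to "xflxzhgdufvpi": "ipvfudghzxlfx".

ipvfudghzxlfx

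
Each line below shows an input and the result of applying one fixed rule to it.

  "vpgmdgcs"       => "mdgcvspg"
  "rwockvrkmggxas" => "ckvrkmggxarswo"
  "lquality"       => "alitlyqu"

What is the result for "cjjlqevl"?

lqevcljj

In each case the input is transformed by: swap the first and last characters, then move the first 3 characters to the end (rotate left by 3).
Starting from "cjjlqevl": after the first operation, "ljjlqevc"; after the second, "lqevcljj".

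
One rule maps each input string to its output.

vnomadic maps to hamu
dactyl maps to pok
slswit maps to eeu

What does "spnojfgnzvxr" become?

Looking at the pairs, the operation is to shift every letter 12 places forward in the alphabet (wrapping around), then keep every other character starting from the first (positions 1st, 3rd, 5th, ...).
On "spnojfgnzvxr": the first step gives "ebzavrszlhjd", and the second then gives "ezvslj".

ezvslj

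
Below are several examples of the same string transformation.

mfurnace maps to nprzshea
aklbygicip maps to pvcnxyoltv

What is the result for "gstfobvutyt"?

The rule is to move the last 3 characters to the front (rotate right by 3), then shift every letter 13 places forward in the alphabet (wrapping around) — i.e. ROT13.
On "gstfobvutyt" that produces "glgtfgsboih".

glgtfgsboih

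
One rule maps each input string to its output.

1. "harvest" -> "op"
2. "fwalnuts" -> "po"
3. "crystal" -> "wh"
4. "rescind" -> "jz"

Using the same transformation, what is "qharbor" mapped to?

Rule — shift every letter 4 places backward in the alphabet (wrapping around), then keep only the last 2 characters.
Working it through for "qharbor": intermediate "mdwnxkn", final "kn".

kn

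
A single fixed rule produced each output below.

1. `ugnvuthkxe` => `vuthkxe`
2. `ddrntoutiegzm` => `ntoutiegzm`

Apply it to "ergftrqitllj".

ftrqitllj

Looking at the pairs, the operation is to delete the first 3 characters.
For "ergftrqitllj" the result is "ftrqitllj".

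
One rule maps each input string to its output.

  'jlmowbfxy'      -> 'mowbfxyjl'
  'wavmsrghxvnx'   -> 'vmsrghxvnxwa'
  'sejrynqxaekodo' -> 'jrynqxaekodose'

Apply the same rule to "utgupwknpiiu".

gupwknpiiuut

Looking at the pairs, the operation is to move the first 2 characters to the end (rotate left by 2).
"utgupwknpiiu" → "gupwknpiiuut".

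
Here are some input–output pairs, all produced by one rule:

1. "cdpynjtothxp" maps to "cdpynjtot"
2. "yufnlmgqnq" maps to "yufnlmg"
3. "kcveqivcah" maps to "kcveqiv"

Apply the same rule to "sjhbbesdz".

Rule — delete the last 3 characters.
"sjhbbesdz" → "sjhbbe".

sjhbbe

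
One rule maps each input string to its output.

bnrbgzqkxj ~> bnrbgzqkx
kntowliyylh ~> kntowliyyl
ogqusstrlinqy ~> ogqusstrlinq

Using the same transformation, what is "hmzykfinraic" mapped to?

hmzykfinrai

What's happening: delete the last character.
On "hmzykfinraic" that produces "hmzykfinrai".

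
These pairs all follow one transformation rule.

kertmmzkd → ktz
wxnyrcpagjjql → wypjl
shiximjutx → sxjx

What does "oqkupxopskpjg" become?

The rule is to keep one character in every 3, starting at position 1 (positions 1st, 4th, 7th, ...).
On "oqkupxopskpjg" that produces "ouokg".

ouokg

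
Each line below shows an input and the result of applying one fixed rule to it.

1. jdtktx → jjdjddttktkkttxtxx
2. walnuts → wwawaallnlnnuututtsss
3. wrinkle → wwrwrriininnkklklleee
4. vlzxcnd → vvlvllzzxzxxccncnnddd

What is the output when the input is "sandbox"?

What's happening: repeat every character 3 times, then swap each adjacent pair of characters (1↔2, 3↔4, ...).
"sandbox" → "ssasaanndnddbbobooxxx".

ssasaanndnddbbobooxxx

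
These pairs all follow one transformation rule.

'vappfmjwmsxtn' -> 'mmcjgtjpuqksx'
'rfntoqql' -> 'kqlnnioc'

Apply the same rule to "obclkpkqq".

zihmhnnly

Rule — move the first 2 characters to the end (rotate left by 2), then shift every letter 3 places backward in the alphabet (wrapping around).
"obclkpkqq" → "clkpkqqob" → "zihmhnnly".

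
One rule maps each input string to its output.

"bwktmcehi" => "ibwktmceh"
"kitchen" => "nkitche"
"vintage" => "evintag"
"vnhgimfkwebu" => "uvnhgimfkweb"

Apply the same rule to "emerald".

The transformation: move the last character to the front.
So "emerald" becomes "demeral".

demeral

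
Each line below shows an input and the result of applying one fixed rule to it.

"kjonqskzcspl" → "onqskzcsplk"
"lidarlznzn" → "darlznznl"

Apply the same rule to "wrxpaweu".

In each case the input is transformed by: move the first 2 characters to the end (rotate left by 2), then delete the last character.
For "wrxpaweu", step one produces "xpaweuwr"; step two turns that into "xpaweuw".

xpaweuw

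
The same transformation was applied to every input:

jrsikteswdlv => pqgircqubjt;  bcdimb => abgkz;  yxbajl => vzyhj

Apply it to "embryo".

The rule is to shift every letter 2 places backward in the alphabet (wrapping around), then delete the first character.
So "embryo" becomes "kzpwm".

kzpwm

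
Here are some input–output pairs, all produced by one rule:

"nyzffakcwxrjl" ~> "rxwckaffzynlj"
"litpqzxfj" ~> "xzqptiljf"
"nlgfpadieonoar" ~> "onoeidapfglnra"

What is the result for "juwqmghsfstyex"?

ytsfshgmqwujxe

Rule — reverse the string, then move the first 2 characters to the end (rotate left by 2).
Starting from "juwqmghsfstyex": after the first operation, "xeytsfshgmqwuj"; after the second, "ytsfshgmqwujxe".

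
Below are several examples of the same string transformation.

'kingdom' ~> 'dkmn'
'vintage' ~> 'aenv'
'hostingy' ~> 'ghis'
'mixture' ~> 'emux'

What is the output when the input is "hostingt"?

ghis

Looking at the pairs, the operation is to keep every other character starting from the first (positions 1st, 3rd, 5th, ...), then sort the characters into alphabetical order.
For "hostingt", step one produces "hsig"; step two turns that into "ghis".
(Check on "vintage": → "vnae" → "aenv" ✓)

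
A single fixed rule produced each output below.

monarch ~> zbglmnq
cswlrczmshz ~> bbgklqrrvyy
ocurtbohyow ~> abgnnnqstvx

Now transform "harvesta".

Looking at the pairs, the operation is to sort the characters into alphabetical order, then shift every letter 1 place backward in the alphabet (wrapping around).
Applying both steps to "harvesta": "aaehrstv", then "zzdgqrsu".

zzdgqrsu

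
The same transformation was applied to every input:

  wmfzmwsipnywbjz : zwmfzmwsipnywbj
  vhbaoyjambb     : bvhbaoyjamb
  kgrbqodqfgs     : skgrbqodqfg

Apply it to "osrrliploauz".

zosrrliploau

Each output is the input with this applied: move the last character to the front.
On "osrrliploauz" that produces "zosrrliploau".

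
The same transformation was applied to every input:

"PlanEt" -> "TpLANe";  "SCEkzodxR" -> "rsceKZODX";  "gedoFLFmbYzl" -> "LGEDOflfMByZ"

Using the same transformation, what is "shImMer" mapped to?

RSHiMmE

The transformation: move the last character to the front, then flip the case of every letter.
On "shImMer": the first step gives "rshImMe", and the second then gives "RSHiMmE".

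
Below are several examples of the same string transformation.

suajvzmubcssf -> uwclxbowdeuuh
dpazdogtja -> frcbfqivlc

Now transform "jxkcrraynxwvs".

lzmettcapzyxu

Rule — shift every letter 2 places forward in the alphabet (wrapping around).
Doing the same to "jxkcrraynxwvs": "lzmettcapzyxu".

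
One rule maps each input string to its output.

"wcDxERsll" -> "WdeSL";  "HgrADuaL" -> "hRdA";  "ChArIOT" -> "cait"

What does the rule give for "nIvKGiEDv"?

Rule — flip the case of every letter, then keep every other character starting from the first (positions 1st, 3rd, 5th, ...).
On "nIvKGiEDv": the first step gives "NiVkgIedV", and the second then gives "NVgeV".

NVgeV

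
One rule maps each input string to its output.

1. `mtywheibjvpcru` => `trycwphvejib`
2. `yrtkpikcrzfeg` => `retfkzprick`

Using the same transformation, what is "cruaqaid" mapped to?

Rule — take characters alternately from the front and the back (1st, last, 2nd, 2nd-last, ...), then delete the first 2 characters.
Starting from "cruaqaid": after the first operation, "cdriuaaq"; after the second, "riuaaq".
(Check on "yrtkpikcrzfeg": → "ygretfkzprick" → "retfkzprick" ✓)

riuaaq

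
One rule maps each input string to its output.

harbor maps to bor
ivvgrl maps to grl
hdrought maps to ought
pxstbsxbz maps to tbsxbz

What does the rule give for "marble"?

ble

Each output is the input with this applied: delete the first 3 characters.
"marble" → "ble".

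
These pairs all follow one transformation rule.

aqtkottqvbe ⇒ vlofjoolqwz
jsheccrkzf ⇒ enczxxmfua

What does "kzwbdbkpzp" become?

furwywfkuk

In each case the input is transformed by: shift every letter 5 places backward in the alphabet (wrapping around).
"kzwbdbkpzp" → "furwywfkuk".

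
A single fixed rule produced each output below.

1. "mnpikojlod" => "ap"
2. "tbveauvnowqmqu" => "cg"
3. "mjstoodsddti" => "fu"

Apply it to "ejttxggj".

sv

The transformation: shift every letter 12 places forward in the alphabet (wrapping around), then keep only the last 2 characters.
"ejttxggj" → "qvffjssv" → "sv".
(Check on "mjstoodsddti": → "yvefaapeppfu" → "fu" ✓)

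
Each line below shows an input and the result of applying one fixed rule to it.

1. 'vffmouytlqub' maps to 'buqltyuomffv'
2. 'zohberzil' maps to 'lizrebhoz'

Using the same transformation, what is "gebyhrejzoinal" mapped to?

Each output is the input with this applied: reverse the string.
Applying that to "gebyhrejzoinal" gives "laniozjerhybeg".

laniozjerhybeg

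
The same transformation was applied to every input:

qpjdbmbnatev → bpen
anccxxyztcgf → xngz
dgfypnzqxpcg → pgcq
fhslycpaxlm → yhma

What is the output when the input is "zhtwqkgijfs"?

qhsi

In each case the input is transformed by: keep one character in every 3, starting at position 2 (positions 2nd, 5th, 8th, ...), then swap each adjacent pair of characters (1↔2, 3↔4, ...).
"zhtwqkgijfs" → "qhsi".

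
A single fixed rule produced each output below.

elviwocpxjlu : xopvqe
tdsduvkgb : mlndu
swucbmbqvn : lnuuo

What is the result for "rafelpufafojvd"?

The pattern: shift every letter 7 places backward in the alphabet (wrapping around), then keep every other character starting from the first (positions 1st, 3rd, 5th, ...).
"rafelpufafojvd" → "kyentho".

kyentho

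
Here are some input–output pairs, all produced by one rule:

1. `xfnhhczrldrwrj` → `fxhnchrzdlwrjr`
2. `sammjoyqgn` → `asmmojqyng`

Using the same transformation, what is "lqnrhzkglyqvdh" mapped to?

qlrnzhgkylvqhd

The rule is to swap each adjacent pair of characters (1↔2, 3↔4, ...).
For "lqnrhzkglyqvdh" the result is "qlrnzhgkylvqhd".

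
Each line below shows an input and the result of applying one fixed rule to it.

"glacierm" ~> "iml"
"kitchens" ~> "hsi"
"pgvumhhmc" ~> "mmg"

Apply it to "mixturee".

In each case the input is transformed by: keep one character in every 3, starting at position 2 (positions 2nd, 5th, 8th, ...), then move the first character to the end.
Starting from "mixturee": after the first operation, "iue"; after the second, "uei".

uei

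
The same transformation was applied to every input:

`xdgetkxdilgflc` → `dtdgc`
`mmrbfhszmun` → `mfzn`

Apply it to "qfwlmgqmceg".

fmmg

The transformation: keep one character in every 3, starting at position 2 (positions 2nd, 5th, 8th, ...).
On "qfwlmgqmceg" that produces "fmmg".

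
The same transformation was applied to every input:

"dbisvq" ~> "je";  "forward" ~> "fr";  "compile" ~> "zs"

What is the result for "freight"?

vh

In each case the input is transformed by: shift every letter 12 places backward in the alphabet (wrapping around), then keep only the last 2 characters.
For "freight", step one produces "tfswuvh"; step two turns that into "vh".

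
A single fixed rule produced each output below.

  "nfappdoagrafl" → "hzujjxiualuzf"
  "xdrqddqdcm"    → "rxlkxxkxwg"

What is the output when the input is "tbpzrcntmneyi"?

nvjtlwhnghysc

The rule is to shift every letter 6 places backward in the alphabet (wrapping around).
"tbpzrcntmneyi" → "nvjtlwhnghysc".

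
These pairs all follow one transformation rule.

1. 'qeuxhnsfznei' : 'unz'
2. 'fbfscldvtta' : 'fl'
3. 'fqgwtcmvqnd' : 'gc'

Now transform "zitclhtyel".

th

The transformation: delete the last 3 characters, then keep one character in every 3, starting at position 3 (positions 3rd, 6th, 9th, ...).
Working it through for "zitclhtyel": intermediate "zitclht", final "th".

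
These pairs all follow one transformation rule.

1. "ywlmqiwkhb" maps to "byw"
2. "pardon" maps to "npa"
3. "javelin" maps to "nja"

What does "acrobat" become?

Looking at the pairs, the operation is to move the first 2 characters to the end (rotate left by 2), then keep only the last 3 characters.
"acrobat" → "robatac" → "tac".

tac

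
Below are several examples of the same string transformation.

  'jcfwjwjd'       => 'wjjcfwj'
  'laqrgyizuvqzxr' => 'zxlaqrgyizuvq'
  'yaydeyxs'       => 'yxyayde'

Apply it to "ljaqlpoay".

The rule is to delete the last character, then move the last 2 characters to the front (rotate right by 2).
For "ljaqlpoay", step one produces "ljaqlpoa"; step two turns that into "oaljaqlp".

oaljaqlp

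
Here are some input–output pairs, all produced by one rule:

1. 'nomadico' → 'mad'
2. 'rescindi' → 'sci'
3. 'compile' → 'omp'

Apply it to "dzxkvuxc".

xkv

The pattern: move the last 3 characters to the front (rotate right by 3), then keep only the last 3 characters.
So "dzxkvuxc" becomes "xkv".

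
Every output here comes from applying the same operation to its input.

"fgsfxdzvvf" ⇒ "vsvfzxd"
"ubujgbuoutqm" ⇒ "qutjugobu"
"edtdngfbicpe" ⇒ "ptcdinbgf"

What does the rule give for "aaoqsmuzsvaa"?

aovqsszmu

Looking at the pairs, the operation is to take characters alternately from the front and the back (1st, last, 2nd, 2nd-last, ...), then delete the first 3 characters.
For "aaoqsmuzsvaa", step one produces "aaaaovqsszmu"; step two turns that into "aovqsszmu".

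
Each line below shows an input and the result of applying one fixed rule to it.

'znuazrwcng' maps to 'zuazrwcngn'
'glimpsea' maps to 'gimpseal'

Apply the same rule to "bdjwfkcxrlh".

What's happening: move the first character to the end, then swap the first and last characters.
For "bdjwfkcxrlh", step one produces "djwfkcxrlhb"; step two turns that into "bjwfkcxrlhd".

bjwfkcxrlhd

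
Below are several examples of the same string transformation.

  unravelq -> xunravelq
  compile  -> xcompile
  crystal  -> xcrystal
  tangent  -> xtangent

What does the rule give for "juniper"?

The transformation: prepend "x".
For "juniper" the result is "xjuniper".

xjuniper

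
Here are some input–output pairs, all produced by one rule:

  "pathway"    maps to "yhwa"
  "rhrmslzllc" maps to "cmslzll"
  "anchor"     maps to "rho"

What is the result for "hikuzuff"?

The rule is to delete the first 3 characters, then move the last character to the front.
Working it through for "hikuzuff": intermediate "uzuff", final "fuzuf".

fuzuf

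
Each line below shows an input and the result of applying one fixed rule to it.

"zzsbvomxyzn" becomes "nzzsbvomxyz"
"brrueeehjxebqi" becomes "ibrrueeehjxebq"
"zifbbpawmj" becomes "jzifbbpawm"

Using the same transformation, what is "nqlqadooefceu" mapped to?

unqlqadooefce

Rule — move the last character to the front.
So "nqlqadooefceu" becomes "unqlqadooefce".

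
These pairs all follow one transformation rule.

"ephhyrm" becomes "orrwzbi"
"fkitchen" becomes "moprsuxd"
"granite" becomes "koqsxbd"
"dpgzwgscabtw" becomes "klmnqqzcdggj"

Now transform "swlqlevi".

osvvacfg

The pattern: sort the characters into alphabetical order, then shift every letter 10 places forward in the alphabet (wrapping around).
Applying both steps to "swlqlevi": "eillqsvw", then "osvvacfg".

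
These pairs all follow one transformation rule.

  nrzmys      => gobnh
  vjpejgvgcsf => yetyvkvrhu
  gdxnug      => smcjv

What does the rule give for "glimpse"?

axbeht

The pattern: shift every letter 11 places backward in the alphabet (wrapping around), then delete the first character.
Working it through for "glimpse": intermediate "vaxbeht", final "axbeht".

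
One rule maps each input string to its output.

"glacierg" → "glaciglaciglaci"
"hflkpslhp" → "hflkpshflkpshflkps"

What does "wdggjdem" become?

The transformation: delete the last 3 characters, then write the whole string 3 times in a row.
For "wdggjdem" the result is "wdggjwdggjwdggj".

wdggjwdggjwdggj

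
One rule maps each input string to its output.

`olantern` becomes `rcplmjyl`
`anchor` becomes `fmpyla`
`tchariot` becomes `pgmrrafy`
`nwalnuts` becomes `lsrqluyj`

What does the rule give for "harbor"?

zmpfyp

What's happening: swap the front and back halves of the string, then shift every letter 2 places backward in the alphabet (wrapping around).
On "harbor": the first step gives "borhar", and the second then gives "zmpfyp".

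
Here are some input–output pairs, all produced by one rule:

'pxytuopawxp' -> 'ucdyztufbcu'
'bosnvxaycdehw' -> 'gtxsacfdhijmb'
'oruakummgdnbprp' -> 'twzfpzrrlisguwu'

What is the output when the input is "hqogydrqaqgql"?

mvtldiwvfvlvq

Rule — shift every letter 5 places forward in the alphabet (wrapping around).
Doing the same to "hqogydrqaqgql": "mvtldiwvfvlvq".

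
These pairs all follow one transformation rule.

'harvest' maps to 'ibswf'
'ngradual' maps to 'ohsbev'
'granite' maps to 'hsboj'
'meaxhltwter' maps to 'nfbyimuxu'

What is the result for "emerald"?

What's happening: shift every letter 1 place forward in the alphabet (wrapping around), then delete the last 2 characters.
Applying both steps to "emerald": "fnfsbme", then "fnfsb".

fnfsb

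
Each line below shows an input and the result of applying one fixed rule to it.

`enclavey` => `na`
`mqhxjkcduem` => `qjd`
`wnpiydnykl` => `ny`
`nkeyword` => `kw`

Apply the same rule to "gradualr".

In each case the input is transformed by: keep one character in every 3, starting at position 2 (positions 2nd, 5th, 8th, ...), then delete the last character.
So "gradualr" becomes "ru".

ru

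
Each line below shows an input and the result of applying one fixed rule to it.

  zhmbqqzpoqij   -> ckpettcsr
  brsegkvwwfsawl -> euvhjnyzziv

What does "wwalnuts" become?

The transformation: delete the last 3 characters, then shift every letter 3 places forward in the alphabet (wrapping around).
"wwalnuts" → "wwaln" → "zzdoq".

zzdoq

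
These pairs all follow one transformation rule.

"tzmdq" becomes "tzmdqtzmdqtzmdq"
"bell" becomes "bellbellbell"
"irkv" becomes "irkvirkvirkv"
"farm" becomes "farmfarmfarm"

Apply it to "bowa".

bowabowabowa

Each output is the input with this applied: write the whole string 3 times in a row.
"bowa" → "bowabowabowa".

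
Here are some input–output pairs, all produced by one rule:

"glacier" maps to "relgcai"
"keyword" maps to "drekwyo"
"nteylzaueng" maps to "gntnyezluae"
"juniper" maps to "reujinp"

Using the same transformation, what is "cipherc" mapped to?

Rule — move the last 2 characters to the front (rotate right by 2), then swap each adjacent pair of characters (1↔2, 3↔4, ...).
Applying that to "cipherc" gives "crichpe".
(Check on "keyword": → "rdkeywo" → "drekwyo" ✓)

crichpe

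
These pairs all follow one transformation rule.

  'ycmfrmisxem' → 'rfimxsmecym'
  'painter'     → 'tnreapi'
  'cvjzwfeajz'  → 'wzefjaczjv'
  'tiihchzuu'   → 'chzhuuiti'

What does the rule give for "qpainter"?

What's happening: move the first 3 characters to the end (rotate left by 3), then swap each adjacent pair of characters (1↔2, 3↔4, ...).
Applying that to "qpainter" gives "nietqrap".

nietqrap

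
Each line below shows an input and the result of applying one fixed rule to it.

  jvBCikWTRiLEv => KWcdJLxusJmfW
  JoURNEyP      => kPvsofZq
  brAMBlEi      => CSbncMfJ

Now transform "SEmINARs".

What's happening: shift every letter 1 place forward in the alphabet (wrapping around), then flip the case of every letter.
For "SEmINARs", step one produces "TFnJOBSt"; step two turns that into "tfNjobsT".

tfNjobsT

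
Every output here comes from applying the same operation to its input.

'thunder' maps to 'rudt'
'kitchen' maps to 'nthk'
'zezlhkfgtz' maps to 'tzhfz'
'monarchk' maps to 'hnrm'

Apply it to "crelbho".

oebc

Each output is the input with this applied: keep every other character starting from the first (positions 1st, 3rd, 5th, ...), then swap the first and last characters.
Starting from "crelbho": after the first operation, "cebo"; after the second, "oebc".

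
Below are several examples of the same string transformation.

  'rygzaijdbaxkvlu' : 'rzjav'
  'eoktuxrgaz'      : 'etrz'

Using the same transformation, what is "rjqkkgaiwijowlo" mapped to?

The pattern: keep one character in every 3, starting at position 1 (positions 1st, 4th, 7th, ...).
"rjqkkgaiwijowlo" → "rkaiw".

rkaiw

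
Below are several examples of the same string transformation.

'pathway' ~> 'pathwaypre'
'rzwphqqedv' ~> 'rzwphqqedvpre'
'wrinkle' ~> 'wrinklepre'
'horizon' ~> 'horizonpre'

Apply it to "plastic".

plasticpre

What's happening: append "pre".
"plastic" → "plasticpre".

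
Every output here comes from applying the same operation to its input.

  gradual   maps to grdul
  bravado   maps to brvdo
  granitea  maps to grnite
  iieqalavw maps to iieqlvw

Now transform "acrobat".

crobt

Looking at the pairs, the operation is to remove every "a".
On "acrobat" that produces "crobt".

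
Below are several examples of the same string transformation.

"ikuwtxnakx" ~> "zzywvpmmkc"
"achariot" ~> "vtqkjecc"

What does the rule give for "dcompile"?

Each output is the input with this applied: shift every letter 2 places forward in the alphabet (wrapping around), then sort the characters into reverse alphabetical order.
Applying both steps to "dcompile": "feqorkng", then "rqonkgfe".
(Check on "achariot": → "cejctkqv" → "vtqkjecc" ✓)

rqonkgfe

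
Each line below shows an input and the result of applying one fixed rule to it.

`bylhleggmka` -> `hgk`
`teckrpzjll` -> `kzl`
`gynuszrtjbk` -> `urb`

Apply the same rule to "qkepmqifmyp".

Looking at the pairs, the operation is to delete the first 3 characters, then keep one character in every 3, starting at position 1 (positions 1st, 4th, 7th, ...).
Working it through for "qkepmqifmyp": intermediate "pmqifmyp", final "piy".
(Check on "bylhleggmka": → "hleggmka" → "hgk" ✓)

piy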